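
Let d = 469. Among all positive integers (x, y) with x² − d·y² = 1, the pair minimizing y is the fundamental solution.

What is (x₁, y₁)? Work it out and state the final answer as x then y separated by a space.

137215 6336

[21; 1,1,1,10,6,10,1,1,1,42] for √469; ℓ=10 ⇒ convergent index 9
step 0: (21, 1)  from 21·(1,0) + (0,1)
step 1: (22, 1)  from 1·(21,1) + (1,0)
step 2: (43, 2)  from 1·(22,1) + (21,1)
…
step 6: (42923, 1982)  from 10·(4223,195) + (693,32)
step 7: (47146, 2177)  from 1·(42923,1982) + (4223,195)
step 8: (90069, 4159)  from 1·(47146,2177) + (42923,1982)
step 9: (137215, 6336)  from 1·(90069,4159) + (47146,2177)
fundamental: x₁=137215, y₁=6336  (since 18827956225 − 469·40144896 = 1)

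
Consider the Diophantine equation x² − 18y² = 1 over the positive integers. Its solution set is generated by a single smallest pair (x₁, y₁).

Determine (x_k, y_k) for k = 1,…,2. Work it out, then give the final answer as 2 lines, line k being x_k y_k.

17 4
577 136

√18 → a₀=4, period (4,8); ℓ=2 even so k=1
a_0=4:  p_0=4·1+0=4,  q_0=4·0+1=1
a_1=4:  p_1=4·4+1=17,  q_1=4·1+0=4
fundamental: x₁=17, y₁=4  (since 289 − 18·16 = 1)
n=2: (17,4)∘(17,4) = (17·17+18·4·4, 17·4+4·17) = (577,136)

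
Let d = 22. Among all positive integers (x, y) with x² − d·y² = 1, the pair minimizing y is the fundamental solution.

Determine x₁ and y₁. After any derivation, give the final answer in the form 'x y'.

197 42

d=22: √d = [4; 1,2,4,2,1,8] (ℓ=6, even), read p_5/q_5
step 0: (4, 1)  from 4·(1,0) + (0,1)
…
step 4: (136, 29)  from 2·(61,13) + (14,3)
step 5: (197, 42)  from 1·(136,29) + (61,13)
(x₁, y₁) = (197, 42);  197² − 22·42² = 1 ✓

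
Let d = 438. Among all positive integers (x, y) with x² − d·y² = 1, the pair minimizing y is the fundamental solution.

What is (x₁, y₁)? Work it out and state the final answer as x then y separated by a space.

293 14

√438 → a₀=20, period (1,12,1,40); ℓ=4 even so k=3
k=0  a_k=20  p_k/q_k = 20/1
…
k=2  a_k=12  p_k/q_k = 272/13
k=3  a_k=1  p_k/q_k = 293/14
(x₁, y₁) = (293, 14);  293² − 438·14² = 1 ✓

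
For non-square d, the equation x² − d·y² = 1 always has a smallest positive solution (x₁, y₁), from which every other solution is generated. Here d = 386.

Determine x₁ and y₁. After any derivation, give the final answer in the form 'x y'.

111555 5678

√386 = [19; 1,1,1,4,1,18,1,4,1,1,1,38, …], period ℓ=12 (even) → k=11
i=0: a=19 ⇒ p=19, q=1
…
i=3: a=1 ⇒ p=59, q=3
i=4: a=4 ⇒ p=275, q=14
i=5: a=1 ⇒ p=334, q=17
…
i=9: a=1 ⇒ p=39392, q=2005
i=10: a=1 ⇒ p=72163, q=3673
i=11: a=1 ⇒ p=111555, q=5678
(x₁, y₁) = (111555, 5678);  111555² − 386·5678² = 1 ✓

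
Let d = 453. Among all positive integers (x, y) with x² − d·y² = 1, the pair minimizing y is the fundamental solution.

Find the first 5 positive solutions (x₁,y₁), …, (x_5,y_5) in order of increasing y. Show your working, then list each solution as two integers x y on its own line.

d=453: √d = [21; 3,1,1,10,14,10,1,1,3,42] (ℓ=10, even), read p_9/q_9
step 0: (21, 1)  from 21·(1,0) + (0,1)
…
step 2: (85, 4)  from 1·(64,3) + (21,1)
…
step 4: (1575, 74)  from 10·(149,7) + (85,4)
step 5: (22199, 1043)  from 14·(1575,74) + (149,7)
…
step 7: (245764, 11547)  from 1·(223565,10504) + (22199,1043)
step 8: (469329, 22051)  from 1·(245764,11547) + (223565,10504)
step 9: (1653751, 77700)  from 3·(469329,22051) + (245764,11547)
fundamental: x₁=1653751, y₁=77700  (since 2734892370001 − 453·6037290000 = 1)
k=2:  x_2 = 1653751·1653751+453·77700·77700 = 5469784740001,  y_2 = 1653751·77700+77700·1653751 = 256992905400
k=3:  x_3 = 1653751·5469784740001+453·77700·256992905400 = 18091323967121133751,  y_3 = 1653751·256992905400+77700·5469784740001 = 850004548596233100
k=4:  x_4 = 1653751·18091323967121133751+453·77700·850004548596233100 = 59837090203895614338960001,  y_4 = 1653751·850004548596233100+77700·18091323967121133751 = 2811391744490881177810800
k=5:  x_5 = 1653751·59837090203895614338960001+453·77700·2811391744490881177810800 = 197911295523547060893371760093751,  y_5 = 1653751·2811391744490881177810800+77700·59837090203895614338960001 = 9298683817686228472822980388500

1653751 77700
5469784740001 256992905400
18091323967121133751 850004548596233100
59837090203895614338960001 2811391744490881177810800
197911295523547060893371760093751 9298683817686228472822980388500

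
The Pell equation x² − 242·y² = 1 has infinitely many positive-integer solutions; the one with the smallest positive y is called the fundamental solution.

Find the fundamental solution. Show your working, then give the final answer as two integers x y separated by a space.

√242 → a₀=15, period (1,1,3,1,14,1,3,1,1,30); ℓ=10 even so k=9
k=0  a_k=15  p_k/q_k = 15/1
…
k=8  a_k=1  p_k/q_k = 10905/701
k=9  a_k=1  p_k/q_k = 19601/1260
(x₁, y₁) = (19601, 1260);  19601² − 242·1260² = 1 ✓

19601 1260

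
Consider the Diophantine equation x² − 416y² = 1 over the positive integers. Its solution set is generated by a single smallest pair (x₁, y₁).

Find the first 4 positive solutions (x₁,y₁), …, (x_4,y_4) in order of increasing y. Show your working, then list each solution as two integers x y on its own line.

5201 255
54100801 2652510
562756526801 27591408765
5853793337683201 287005831321020

d=416: √d = [20; 2,1,1,9,1,1,2,40] (ℓ=8, even), read p_7/q_7
i=0: a=20 ⇒ p=20, q=1
i=1: a=2 ⇒ p=41, q=2
…
i=3: a=1 ⇒ p=102, q=5
…
i=6: a=1 ⇒ p=2060, q=101
i=7: a=2 ⇒ p=5201, q=255
→ (5201, 255).  Check: 5201²=27050401, 416·255²=27050400, difference 1.
n=2: (5201,255)∘(5201,255) = (5201·5201+416·255·255, 5201·255+255·5201) = (54100801,2652510)
n=3: (54100801,2652510)∘(5201,255) = (5201·54100801+416·255·2652510, 5201·2652510+255·54100801) = (562756526801,27591408765)
n=4: (562756526801,27591408765)∘(5201,255) = (5201·562756526801+416·255·27591408765, 5201·27591408765+255·562756526801) = (5853793337683201,287005831321020)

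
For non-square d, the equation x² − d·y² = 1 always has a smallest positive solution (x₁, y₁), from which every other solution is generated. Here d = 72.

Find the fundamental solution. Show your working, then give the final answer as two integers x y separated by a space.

√72 = [8; 2,16, …], period ℓ=2 (even) → k=1
k=0  a_k=8  p_k/q_k = 8/1
k=1  a_k=2  p_k/q_k = 17/2
(x₁, y₁) = (17, 2);  17² − 72·2² = 1 ✓

17 2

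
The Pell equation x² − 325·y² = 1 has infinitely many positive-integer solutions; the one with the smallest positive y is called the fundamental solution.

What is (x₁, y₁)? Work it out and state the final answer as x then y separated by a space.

649 36

√325 = [18; 36, …], period ℓ=1 (odd) → k=1
a_0=18:  p_0=18·1+0=18,  q_0=18·0+1=1
a_1=36:  p_1=36·18+1=649,  q_1=36·1+0=36
fundamental: x₁=649, y₁=36  (since 421201 − 325·1296 = 1)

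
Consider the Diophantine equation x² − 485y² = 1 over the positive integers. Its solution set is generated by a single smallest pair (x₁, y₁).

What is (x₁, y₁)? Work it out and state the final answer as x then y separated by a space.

969 44

d=485: √d = [22; 44] (ℓ=1, odd), read p_1/q_1
k=0  a_k=22  p_k/q_k = 22/1
k=1  a_k=44  p_k/q_k = 969/44
→ (969, 44).  Check: 969²=938961, 485·44²=938960, difference 1.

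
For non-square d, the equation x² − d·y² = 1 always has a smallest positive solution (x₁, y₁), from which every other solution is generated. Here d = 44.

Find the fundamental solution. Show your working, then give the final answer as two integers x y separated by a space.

199 30

√44 → a₀=6, period (1,1,1,2,1,1,1,12); ℓ=8 even so k=7
i=0: a=6 ⇒ p=6, q=1
i=1: a=1 ⇒ p=7, q=1
…
i=3: a=1 ⇒ p=20, q=3
i=4: a=2 ⇒ p=53, q=8
…
i=6: a=1 ⇒ p=126, q=19
i=7: a=1 ⇒ p=199, q=30
(x₁, y₁) = (199, 30);  199² − 44·30² = 1 ✓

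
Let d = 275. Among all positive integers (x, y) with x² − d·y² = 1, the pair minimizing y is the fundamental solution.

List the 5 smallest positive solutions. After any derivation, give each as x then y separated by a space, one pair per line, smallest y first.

[16; 1,1,2,1,1,32] for √275; ℓ=6 ⇒ convergent index 5
k=0  a_k=16  p_k/q_k = 16/1
…
k=3  a_k=2  p_k/q_k = 83/5
k=4  a_k=1  p_k/q_k = 116/7
k=5  a_k=1  p_k/q_k = 199/12
(x₁, y₁) = (199, 12);  199² − 275·12² = 1 ✓
(199+12√275)^2 = 79201 + 4776√275
(199+12√275)^3 = 31521799 + 1900836√275
(199+12√275)^4 = 12545596801 + 756527952√275
(199+12√275)^5 = 4993116004999 + 301096224060√275

199 12
79201 4776
31521799 1900836
12545596801 756527952
4993116004999 301096224060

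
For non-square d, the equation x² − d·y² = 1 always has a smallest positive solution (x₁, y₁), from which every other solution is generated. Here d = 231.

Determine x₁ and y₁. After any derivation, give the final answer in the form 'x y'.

76 5

d=231: √d = [15; 5,30] (ℓ=2, even), read p_1/q_1
step 0: (15, 1)  from 15·(1,0) + (0,1)
step 1: (76, 5)  from 5·(15,1) + (1,0)
→ (76, 5).  Check: 76²=5776, 231·5²=5775, difference 1.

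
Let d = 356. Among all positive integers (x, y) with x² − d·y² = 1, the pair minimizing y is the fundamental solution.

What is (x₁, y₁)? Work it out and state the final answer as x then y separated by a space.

[18; 1,6,1,1,2,…,6,1,36] for √356; ℓ=14 ⇒ convergent index 13
a_0=18:  p_0=18·1+0=18,  q_0=18·0+1=1
a_1=1:  p_1=1·18+1=19,  q_1=1·1+0=1
a_2=6:  p_2=6·19+18=132,  q_2=6·1+1=7
a_3=1:  p_3=1·132+19=151,  q_3=1·7+1=8
a_4=1:  p_4=1·151+132=283,  q_4=1·8+7=15
a_5=2:  p_5=2·283+151=717,  q_5=2·15+8=38
a_6=1:  p_6=1·717+283=1000,  q_6=1·38+15=53
a_7=8:  p_7=8·1000+717=8717,  q_7=8·53+38=462
a_8=1:  p_8=1·8717+1000=9717,  q_8=1·462+53=515
a_9=2:  p_9=2·9717+8717=28151,  q_9=2·515+462=1492
a_10=1:  p_10=1·28151+9717=37868,  q_10=1·1492+515=2007
a_11=1:  p_11=1·37868+28151=66019,  q_11=1·2007+1492=3499
a_12=6:  p_12=6·66019+37868=433982,  q_12=6·3499+2007=23001
a_13=1:  p_13=1·433982+66019=500001,  q_13=1·23001+3499=26500
→ (500001, 26500).  Check: 500001²=250001000001, 356·26500²=250001000000, difference 1.

500001 26500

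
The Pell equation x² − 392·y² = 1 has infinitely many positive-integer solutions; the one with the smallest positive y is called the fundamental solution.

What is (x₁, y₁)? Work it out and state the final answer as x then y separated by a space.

99 5

d=392: √d = [19; 1,3,1,38] (ℓ=4, even), read p_3/q_3
step 0: (19, 1)  from 19·(1,0) + (0,1)
step 1: (20, 1)  from 1·(19,1) + (1,0)
step 2: (79, 4)  from 3·(20,1) + (19,1)
step 3: (99, 5)  from 1·(79,4) + (20,1)
→ (99, 5).  Check: 99²=9801, 392·5²=9800, difference 1.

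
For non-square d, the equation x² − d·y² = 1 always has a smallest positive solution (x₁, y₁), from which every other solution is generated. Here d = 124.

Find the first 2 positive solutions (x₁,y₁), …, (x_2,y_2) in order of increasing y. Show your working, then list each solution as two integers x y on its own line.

[11; 7,2,1,1,1,…,2,7,22] for √124; ℓ=16 ⇒ convergent index 15
a_0=11:  p_0=11·1+0=11,  q_0=11·0+1=1
…
a_3=1:  p_3=1·167+78=245,  q_3=1·15+7=22
…
a_10=3:  p_10=3·17583+14543=67292,  q_10=3·1579+1306=6043
a_11=1:  p_11=1·67292+17583=84875,  q_11=1·6043+1579=7622
…
a_14=2:  p_14=2·237042+152167=626251,  q_14=2·21287+13665=56239
a_15=7:  p_15=7·626251+237042=4620799,  q_15=7·56239+21287=414960
fundamental: x₁=4620799, y₁=414960  (since 21351783398401 − 124·172191801600 = 1)
(x_2, y_2) = (4620799·4620799 + 124·414960·414960, 4620799·414960 + 414960·4620799) = (42703566796801, 3834893506080)

4620799 414960
42703566796801 3834893506080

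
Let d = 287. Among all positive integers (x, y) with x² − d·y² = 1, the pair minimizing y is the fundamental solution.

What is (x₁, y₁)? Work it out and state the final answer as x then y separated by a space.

√287 → a₀=16, period (1,15,1,32); ℓ=4 even so k=3
a_0=16:  p_0=16·1+0=16,  q_0=16·0+1=1
…
a_2=15:  p_2=15·17+16=271,  q_2=15·1+1=16
a_3=1:  p_3=1·271+17=288,  q_3=1·16+1=17
fundamental: x₁=288, y₁=17  (since 82944 − 287·289 = 1)

288 17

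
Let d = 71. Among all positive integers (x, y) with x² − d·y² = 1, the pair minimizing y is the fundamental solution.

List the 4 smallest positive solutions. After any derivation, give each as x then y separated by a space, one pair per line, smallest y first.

3480 413
24220799 2874480
168576757560 20006380387
1173294208396801 139244404619040

[8; 2,2,1,7,1,2,2,16] for √71; ℓ=8 ⇒ convergent index 7
i=0: a=8 ⇒ p=8, q=1
i=1: a=2 ⇒ p=17, q=2
…
i=6: a=2 ⇒ p=1483, q=176
i=7: a=2 ⇒ p=3480, q=413
(x₁, y₁) = (3480, 413);  3480² − 71·413² = 1 ✓
n=2: (3480,413)∘(3480,413) = (3480·3480+71·413·413, 3480·413+413·3480) = (24220799,2874480)
n=3: (24220799,2874480)∘(3480,413) = (3480·24220799+71·413·2874480, 3480·2874480+413·24220799) = (168576757560,20006380387)
n=4: (168576757560,20006380387)∘(3480,413) = (3480·168576757560+71·413·20006380387, 3480·20006380387+413·168576757560) = (1173294208396801,139244404619040)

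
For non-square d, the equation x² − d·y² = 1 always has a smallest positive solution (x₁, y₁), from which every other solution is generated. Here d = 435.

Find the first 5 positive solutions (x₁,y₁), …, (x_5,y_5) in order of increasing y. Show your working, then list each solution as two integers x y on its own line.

[20; 1,5,1,40] for √435; ℓ=4 ⇒ convergent index 3
k=0  a_k=20  p_k/q_k = 20/1
k=1  a_k=1  p_k/q_k = 21/1
k=2  a_k=5  p_k/q_k = 125/6
k=3  a_k=1  p_k/q_k = 146/7
(x₁, y₁) = (146, 7);  146² − 435·7² = 1 ✓
(146+7√435)^2 = 42631 + 2044√435
(146+7√435)^3 = 12448106 + 596841√435
(146+7√435)^4 = 3634804321 + 174275528√435
(146+7√435)^5 = 1061350413626 + 50887857335√435

146 7
42631 2044
12448106 596841
3634804321 174275528
1061350413626 50887857335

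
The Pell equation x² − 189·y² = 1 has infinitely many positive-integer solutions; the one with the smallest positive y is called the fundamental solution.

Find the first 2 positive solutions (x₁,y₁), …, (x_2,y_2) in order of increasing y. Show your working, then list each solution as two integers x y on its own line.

[13; 1,2,1,26] for √189; ℓ=4 ⇒ convergent index 3
step 0: (13, 1)  from 13·(1,0) + (0,1)
…
step 2: (41, 3)  from 2·(14,1) + (13,1)
step 3: (55, 4)  from 1·(41,3) + (14,1)
→ (55, 4).  Check: 55²=3025, 189·4²=3024, difference 1.
(55+4√189)^2 = 6049 + 440√189

55 4
6049 440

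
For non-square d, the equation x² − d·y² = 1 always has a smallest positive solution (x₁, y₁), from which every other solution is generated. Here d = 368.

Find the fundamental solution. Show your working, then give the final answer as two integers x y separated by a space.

1151 60

[19; 5,2,5,38] for √368; ℓ=4 ⇒ convergent index 3
a_0=19:  p_0=19·1+0=19,  q_0=19·0+1=1
a_1=5:  p_1=5·19+1=96,  q_1=5·1+0=5
a_2=2:  p_2=2·96+19=211,  q_2=2·5+1=11
a_3=5:  p_3=5·211+96=1151,  q_3=5·11+5=60
→ (1151, 60).  Check: 1151²=1324801, 368·60²=1324800, difference 1.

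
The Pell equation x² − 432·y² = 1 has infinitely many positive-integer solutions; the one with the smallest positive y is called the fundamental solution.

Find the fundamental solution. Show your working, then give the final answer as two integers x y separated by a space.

1351 65

√432 → a₀=20, period (1,3,1,1,1,3,1,40); ℓ=8 even so k=7
step 0: (20, 1)  from 20·(1,0) + (0,1)
step 1: (21, 1)  from 1·(20,1) + (1,0)
step 2: (83, 4)  from 3·(21,1) + (20,1)
step 3: (104, 5)  from 1·(83,4) + (21,1)
step 4: (187, 9)  from 1·(104,5) + (83,4)
step 5: (291, 14)  from 1·(187,9) + (104,5)
step 6: (1060, 51)  from 3·(291,14) + (187,9)
step 7: (1351, 65)  from 1·(1060,51) + (291,14)
fundamental: x₁=1351, y₁=65  (since 1825201 − 432·4225 = 1)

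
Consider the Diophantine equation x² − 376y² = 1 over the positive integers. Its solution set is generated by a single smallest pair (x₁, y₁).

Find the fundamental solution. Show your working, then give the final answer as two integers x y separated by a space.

√376 → a₀=19, period (2,1,1,3,1,…,1,2,38); ℓ=16 even so k=15
a_0=19:  p_0=19·1+0=19,  q_0=19·0+1=1
…
a_6=2:  p_6=2·446+349=1241,  q_6=2·23+18=64
…
a_8=4:  p_8=4·2928+1241=12953,  q_8=4·151+64=668
…
a_10=2:  p_10=2·28834+12953=70621,  q_10=2·1487+668=3642
a_11=1:  p_11=1·70621+28834=99455,  q_11=1·3642+1487=5129
a_12=3:  p_12=3·99455+70621=368986,  q_12=3·5129+3642=19029
a_13=1:  p_13=1·368986+99455=468441,  q_13=1·19029+5129=24158
a_14=1:  p_14=1·468441+368986=837427,  q_14=1·24158+19029=43187
a_15=2:  p_15=2·837427+468441=2143295,  q_15=2·43187+24158=110532
→ (2143295, 110532).  Check: 2143295²=4593713457025, 376·110532²=4593713457024, difference 1.

2143295 110532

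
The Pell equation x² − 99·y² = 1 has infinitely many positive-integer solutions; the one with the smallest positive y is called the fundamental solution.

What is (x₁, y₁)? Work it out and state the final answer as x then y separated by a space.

√99 = [9; 1,18, …], period ℓ=2 (even) → k=1
a_0=9:  p_0=9·1+0=9,  q_0=9·0+1=1
a_1=1:  p_1=1·9+1=10,  q_1=1·1+0=1
→ (10, 1).  Check: 10²=100, 99·1²=99, difference 1.

10 1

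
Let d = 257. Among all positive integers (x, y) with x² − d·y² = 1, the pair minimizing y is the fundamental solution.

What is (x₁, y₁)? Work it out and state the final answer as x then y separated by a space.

√257 = [16; 32, …], period ℓ=1 (odd) → k=1
i=0: a=16 ⇒ p=16, q=1
i=1: a=32 ⇒ p=513, q=32
→ (513, 32).  Check: 513²=263169, 257·32²=263168, difference 1.

513 32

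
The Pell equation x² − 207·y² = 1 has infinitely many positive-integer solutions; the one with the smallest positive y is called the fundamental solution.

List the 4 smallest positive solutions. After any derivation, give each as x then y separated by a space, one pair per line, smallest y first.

[14; 2,1,1,2,1,1,2,28] for √207; ℓ=8 ⇒ convergent index 7
i=0: a=14 ⇒ p=14, q=1
i=1: a=2 ⇒ p=29, q=2
i=2: a=1 ⇒ p=43, q=3
i=3: a=1 ⇒ p=72, q=5
i=4: a=2 ⇒ p=187, q=13
i=5: a=1 ⇒ p=259, q=18
i=6: a=1 ⇒ p=446, q=31
i=7: a=2 ⇒ p=1151, q=80
→ (1151, 80).  Check: 1151²=1324801, 207·80²=1324800, difference 1.
(1151+80√207)^2 = 2649601 + 184160√207
(1151+80√207)^3 = 6099380351 + 423936240√207
(1151+80√207)^4 = 14040770918401 + 975901040320√207

1151 80
2649601 184160
6099380351 423936240
14040770918401 975901040320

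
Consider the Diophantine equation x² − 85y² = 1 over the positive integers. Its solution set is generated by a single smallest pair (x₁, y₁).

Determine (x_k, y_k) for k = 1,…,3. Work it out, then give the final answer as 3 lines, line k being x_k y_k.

285769 30996
163327842721 17715391848
93348068572789129 10125019625991228

d=85: √d = [9; 4,1,1,4,18] (ℓ=5, odd), read p_9/q_9
a_0=9:  p_0=9·1+0=9,  q_0=9·0+1=1
a_1=4:  p_1=4·9+1=37,  q_1=4·1+0=4
a_2=1:  p_2=1·37+9=46,  q_2=1·4+1=5
a_3=1:  p_3=1·46+37=83,  q_3=1·5+4=9
a_4=4:  p_4=4·83+46=378,  q_4=4·9+5=41
a_5=18:  p_5=18·378+83=6887,  q_5=18·41+9=747
a_6=4:  p_6=4·6887+378=27926,  q_6=4·747+41=3029
a_7=1:  p_7=1·27926+6887=34813,  q_7=1·3029+747=3776
a_8=1:  p_8=1·34813+27926=62739,  q_8=1·3776+3029=6805
a_9=4:  p_9=4·62739+34813=285769,  q_9=4·6805+3776=30996
(x₁, y₁) = (285769, 30996);  285769² − 85·30996² = 1 ✓
k=2:  x_2 = 285769·285769+85·30996·30996 = 163327842721,  y_2 = 285769·30996+30996·285769 = 17715391848
k=3:  x_3 = 285769·163327842721+85·30996·17715391848 = 93348068572789129,  y_3 = 285769·17715391848+30996·163327842721 = 10125019625991228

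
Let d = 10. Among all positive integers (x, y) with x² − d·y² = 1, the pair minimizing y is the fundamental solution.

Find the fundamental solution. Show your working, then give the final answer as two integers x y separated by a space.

19 6

[3; 6] for √10; ℓ=1 ⇒ convergent index 1
a_0=3:  p_0=3·1+0=3,  q_0=3·0+1=1
a_1=6:  p_1=6·3+1=19,  q_1=6·1+0=6
→ (19, 6).  Check: 19²=361, 10·6²=360, difference 1.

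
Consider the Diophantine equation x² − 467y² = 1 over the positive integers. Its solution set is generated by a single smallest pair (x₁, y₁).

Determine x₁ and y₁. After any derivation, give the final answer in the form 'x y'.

1625626 75225

[21; 1,1,1,1,3,…,1,1,42] for √467; ℓ=14 ⇒ convergent index 13
k=0  a_k=21  p_k/q_k = 21/1
k=1  a_k=1  p_k/q_k = 22/1
…
k=3  a_k=1  p_k/q_k = 65/3
k=4  a_k=1  p_k/q_k = 108/5
k=5  a_k=3  p_k/q_k = 389/18
k=6  a_k=3  p_k/q_k = 1275/59
…
k=8  a_k=3  p_k/q_k = 82767/3830
k=9  a_k=3  p_k/q_k = 275465/12747
…
k=12  a_k=1  p_k/q_k = 991929/45901
k=13  a_k=1  p_k/q_k = 1625626/75225
fundamental: x₁=1625626, y₁=75225  (since 2642659891876 − 467·5658800625 = 1)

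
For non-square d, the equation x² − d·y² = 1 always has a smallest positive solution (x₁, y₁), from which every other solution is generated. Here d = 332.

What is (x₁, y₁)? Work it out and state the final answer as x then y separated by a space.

d=332: √d = [18; 4,1,1,8,1,1,4,36] (ℓ=8, even), read p_7/q_7
k=0  a_k=18  p_k/q_k = 18/1
k=1  a_k=4  p_k/q_k = 73/4
k=2  a_k=1  p_k/q_k = 91/5
…
k=4  a_k=8  p_k/q_k = 1403/77
k=5  a_k=1  p_k/q_k = 1567/86
k=6  a_k=1  p_k/q_k = 2970/163
k=7  a_k=4  p_k/q_k = 13447/738
(x₁, y₁) = (13447, 738);  13447² − 332·738² = 1 ✓

13447 738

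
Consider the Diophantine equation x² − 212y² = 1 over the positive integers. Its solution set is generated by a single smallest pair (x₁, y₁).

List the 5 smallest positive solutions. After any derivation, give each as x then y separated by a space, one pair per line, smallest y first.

√212 = [14; 1,1,3,1,1,…,1,1,28, …], period ℓ=14 (even) → k=13
k=0  a_k=14  p_k/q_k = 14/1
…
k=2  a_k=1  p_k/q_k = 29/2
…
k=4  a_k=1  p_k/q_k = 131/9
k=5  a_k=1  p_k/q_k = 233/16
k=6  a_k=1  p_k/q_k = 364/25
…
k=8  a_k=1  p_k/q_k = 2781/191
k=9  a_k=1  p_k/q_k = 5198/357
k=10  a_k=1  p_k/q_k = 7979/548
k=11  a_k=3  p_k/q_k = 29135/2001
k=12  a_k=1  p_k/q_k = 37114/2549
k=13  a_k=1  p_k/q_k = 66249/4550
→ (66249, 4550).  Check: 66249²=4388930001, 212·4550²=4388930000, difference 1.
(66249+4550√212)^2 = 8777860001 + 602865900√212
(66249+4550√212)^3 = 1163048894346249 + 79878526013650√212
(66249+4550√212)^4 = 154101652394311440001 + 10583744939153731800√212
(66249+4550√212)^5 = 20418160737778428282906249 + 1402325036868112630022750√212

66249 4550
8777860001 602865900
1163048894346249 79878526013650
154101652394311440001 10583744939153731800
20418160737778428282906249 1402325036868112630022750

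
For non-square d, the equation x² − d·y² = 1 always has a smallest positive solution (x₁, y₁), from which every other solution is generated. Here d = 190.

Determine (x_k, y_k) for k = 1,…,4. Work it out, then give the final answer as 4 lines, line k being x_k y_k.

52021 3774
5412368881 392654508
563113683064981 40852560317562
58587473808034384321 4250382080167131096

√190 = [13; 1,3,1,1,1,…,3,1,26, …], period ℓ=14 (even) → k=13
k=0  a_k=13  p_k/q_k = 13/1
…
k=2  a_k=3  p_k/q_k = 55/4
…
k=5  a_k=1  p_k/q_k = 193/14
k=6  a_k=2  p_k/q_k = 510/37
k=7  a_k=2  p_k/q_k = 1213/88
…
k=11  a_k=1  p_k/q_k = 11234/815
k=12  a_k=3  p_k/q_k = 40787/2959
k=13  a_k=1  p_k/q_k = 52021/3774
→ (52021, 3774).  Check: 52021²=2706184441, 190·3774²=2706184440, difference 1.
n=2: (52021,3774)∘(52021,3774) = (52021·52021+190·3774·3774, 52021·3774+3774·52021) = (5412368881,392654508)
n=3: (5412368881,392654508)∘(52021,3774) = (52021·5412368881+190·3774·392654508, 52021·392654508+3774·5412368881) = (563113683064981,40852560317562)
n=4: (563113683064981,40852560317562)∘(52021,3774) = (52021·563113683064981+190·3774·40852560317562, 52021·40852560317562+3774·563113683064981) = (58587473808034384321,4250382080167131096)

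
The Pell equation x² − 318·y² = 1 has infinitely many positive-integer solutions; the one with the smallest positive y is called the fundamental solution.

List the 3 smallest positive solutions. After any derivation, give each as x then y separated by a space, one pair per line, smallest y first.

[17; 1,4,1,34] for √318; ℓ=4 ⇒ convergent index 3
k=0  a_k=17  p_k/q_k = 17/1
k=1  a_k=1  p_k/q_k = 18/1
k=2  a_k=4  p_k/q_k = 89/5
k=3  a_k=1  p_k/q_k = 107/6
fundamental: x₁=107, y₁=6  (since 11449 − 318·36 = 1)
k=2:  x_2 = 107·107+318·6·6 = 22897,  y_2 = 107·6+6·107 = 1284
k=3:  x_3 = 107·22897+318·6·1284 = 4899851,  y_3 = 107·1284+6·22897 = 274770

107 6
22897 1284
4899851 274770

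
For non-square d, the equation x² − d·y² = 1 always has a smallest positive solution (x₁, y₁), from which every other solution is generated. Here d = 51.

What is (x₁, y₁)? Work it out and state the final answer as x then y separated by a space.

d=51: √d = [7; 7,14] (ℓ=2, even), read p_1/q_1
step 0: (7, 1)  from 7·(1,0) + (0,1)
step 1: (50, 7)  from 7·(7,1) + (1,0)
(x₁, y₁) = (50, 7);  50² − 51·7² = 1 ✓

50 7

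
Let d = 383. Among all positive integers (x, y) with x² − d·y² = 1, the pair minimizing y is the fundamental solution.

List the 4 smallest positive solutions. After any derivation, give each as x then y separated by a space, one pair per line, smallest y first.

d=383: √d = [19; 1,1,3,19,3,1,1,38] (ℓ=8, even), read p_7/q_7
k=0  a_k=19  p_k/q_k = 19/1
…
k=2  a_k=1  p_k/q_k = 39/2
…
k=4  a_k=19  p_k/q_k = 2642/135
k=5  a_k=3  p_k/q_k = 8063/412
k=6  a_k=1  p_k/q_k = 10705/547
k=7  a_k=1  p_k/q_k = 18768/959
fundamental: x₁=18768, y₁=959  (since 352237824 − 383·919681 = 1)
k=2:  x_2 = 18768·18768+383·959·959 = 704475647,  y_2 = 18768·959+959·18768 = 35997024
k=3:  x_3 = 18768·704475647+383·959·35997024 = 26443197867024,  y_3 = 18768·35997024+959·704475647 = 1351184291905
k=4:  x_4 = 18768·26443197867024+383·959·1351184291905 = 992571874432137217,  y_4 = 18768·1351184291905+959·26443197867024 = 50718053544949056

18768 959
704475647 35997024
26443197867024 1351184291905
992571874432137217 50718053544949056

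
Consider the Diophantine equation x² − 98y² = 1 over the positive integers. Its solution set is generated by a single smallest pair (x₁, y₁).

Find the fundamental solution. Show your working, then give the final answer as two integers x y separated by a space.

99 10

d=98: √d = [9; 1,8,1,18] (ℓ=4, even), read p_3/q_3
i=0: a=9 ⇒ p=9, q=1
i=1: a=1 ⇒ p=10, q=1
i=2: a=8 ⇒ p=89, q=9
i=3: a=1 ⇒ p=99, q=10
fundamental: x₁=99, y₁=10  (since 9801 − 98·100 = 1)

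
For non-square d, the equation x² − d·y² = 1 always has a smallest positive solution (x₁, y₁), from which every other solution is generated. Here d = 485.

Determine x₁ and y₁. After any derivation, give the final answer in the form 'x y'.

√485 = [22; 44, …], period ℓ=1 (odd) → k=1
k=0  a_k=22  p_k/q_k = 22/1
k=1  a_k=44  p_k/q_k = 969/44
(x₁, y₁) = (969, 44);  969² − 485·44² = 1 ✓

969 44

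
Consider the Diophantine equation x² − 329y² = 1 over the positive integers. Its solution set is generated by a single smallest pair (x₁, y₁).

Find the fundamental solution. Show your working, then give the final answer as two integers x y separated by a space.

√329 = [18; 7,4,2,1,1,4,1,1,2,4,7,36, …], period ℓ=12 (even) → k=11
i=0: a=18 ⇒ p=18, q=1
i=1: a=7 ⇒ p=127, q=7
i=2: a=4 ⇒ p=526, q=29
i=3: a=2 ⇒ p=1179, q=65
i=4: a=1 ⇒ p=1705, q=94
i=5: a=1 ⇒ p=2884, q=159
i=6: a=4 ⇒ p=13241, q=730
i=7: a=1 ⇒ p=16125, q=889
i=8: a=1 ⇒ p=29366, q=1619
…
i=10: a=4 ⇒ p=328794, q=18127
i=11: a=7 ⇒ p=2376415, q=131016
fundamental: x₁=2376415, y₁=131016  (since 5647348252225 − 329·17165192256 = 1)

2376415 131016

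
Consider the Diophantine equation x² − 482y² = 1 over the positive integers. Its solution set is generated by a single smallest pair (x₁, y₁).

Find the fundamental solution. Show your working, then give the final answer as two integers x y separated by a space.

[21; 1,20,1,42] for √482; ℓ=4 ⇒ convergent index 3
k=0  a_k=21  p_k/q_k = 21/1
…
k=2  a_k=20  p_k/q_k = 461/21
k=3  a_k=1  p_k/q_k = 483/22
→ (483, 22).  Check: 483²=233289, 482·22²=233288, difference 1.

483 22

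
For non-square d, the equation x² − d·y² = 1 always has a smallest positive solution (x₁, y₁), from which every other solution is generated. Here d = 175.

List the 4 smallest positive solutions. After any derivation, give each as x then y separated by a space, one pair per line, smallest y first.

2024 153
8193151 619344
33165873224 2507104359
134255446617601 10148757825888

√175 → a₀=13, period (4,2,1,2,4,26); ℓ=6 even so k=5
k=0  a_k=13  p_k/q_k = 13/1
…
k=2  a_k=2  p_k/q_k = 119/9
k=3  a_k=1  p_k/q_k = 172/13
k=4  a_k=2  p_k/q_k = 463/35
k=5  a_k=4  p_k/q_k = 2024/153
fundamental: x₁=2024, y₁=153  (since 4096576 − 175·23409 = 1)
(x_2, y_2) = (2024·2024 + 175·153·153, 2024·153 + 153·2024) = (8193151, 619344)
(x_3, y_3) = (2024·8193151 + 175·153·619344, 2024·619344 + 153·8193151) = (33165873224, 2507104359)
(x_4, y_4) = (2024·33165873224 + 175·153·2507104359, 2024·2507104359 + 153·33165873224) = (134255446617601, 10148757825888)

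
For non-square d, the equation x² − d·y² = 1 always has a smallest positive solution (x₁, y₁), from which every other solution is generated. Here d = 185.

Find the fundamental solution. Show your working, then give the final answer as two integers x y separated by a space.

√185 → a₀=13, period (1,1,1,1,26); ℓ=5 odd so k=9
step 0: (13, 1)  from 13·(1,0) + (0,1)
step 1: (14, 1)  from 1·(13,1) + (1,0)
step 2: (27, 2)  from 1·(14,1) + (13,1)
step 3: (41, 3)  from 1·(27,2) + (14,1)
step 4: (68, 5)  from 1·(41,3) + (27,2)
step 5: (1809, 133)  from 26·(68,5) + (41,3)
step 6: (1877, 138)  from 1·(1809,133) + (68,5)
step 7: (3686, 271)  from 1·(1877,138) + (1809,133)
step 8: (5563, 409)  from 1·(3686,271) + (1877,138)
step 9: (9249, 680)  from 1·(5563,409) + (3686,271)
fundamental: x₁=9249, y₁=680  (since 85544001 − 185·462400 = 1)

9249 680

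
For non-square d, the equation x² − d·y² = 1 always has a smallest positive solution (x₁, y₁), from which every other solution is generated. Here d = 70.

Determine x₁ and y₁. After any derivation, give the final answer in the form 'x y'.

251 30

√70 = [8; 2,1,2,1,2,16, …], period ℓ=6 (even) → k=5
a_0=8:  p_0=8·1+0=8,  q_0=8·0+1=1
a_1=2:  p_1=2·8+1=17,  q_1=2·1+0=2
…
a_4=1:  p_4=1·67+25=92,  q_4=1·8+3=11
a_5=2:  p_5=2·92+67=251,  q_5=2·11+8=30
→ (251, 30).  Check: 251²=63001, 70·30²=63000, difference 1.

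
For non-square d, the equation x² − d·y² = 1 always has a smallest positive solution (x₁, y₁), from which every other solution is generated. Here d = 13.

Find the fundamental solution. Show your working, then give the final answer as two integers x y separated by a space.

d=13: √d = [3; 1,1,1,1,6] (ℓ=5, odd), read p_9/q_9
a_0=3:  p_0=3·1+0=3,  q_0=3·0+1=1
…
a_2=1:  p_2=1·4+3=7,  q_2=1·1+1=2
…
a_4=1:  p_4=1·11+7=18,  q_4=1·3+2=5
a_5=6:  p_5=6·18+11=119,  q_5=6·5+3=33
…
a_8=1:  p_8=1·256+137=393,  q_8=1·71+38=109
a_9=1:  p_9=1·393+256=649,  q_9=1·109+71=180
→ (649, 180).  Check: 649²=421201, 13·180²=421200, difference 1.

649 180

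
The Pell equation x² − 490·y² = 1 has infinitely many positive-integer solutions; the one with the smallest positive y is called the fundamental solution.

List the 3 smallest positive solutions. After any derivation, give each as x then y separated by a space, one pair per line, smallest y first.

√490 → a₀=22, period (7,2,1,4,4,4,1,2,7,44); ℓ=10 even so k=9
a_0=22:  p_0=22·1+0=22,  q_0=22·0+1=1
a_1=7:  p_1=7·22+1=155,  q_1=7·1+0=7
…
a_5=4:  p_5=4·2280+487=9607,  q_5=4·103+22=434
…
a_8=2:  p_8=2·50315+40708=141338,  q_8=2·2273+1839=6385
a_9=7:  p_9=7·141338+50315=1039681,  q_9=7·6385+2273=46968
→ (1039681, 46968).  Check: 1039681²=1080936581761, 490·46968²=1080936581760, difference 1.
(x_2, y_2) = (1039681·1039681 + 490·46968·46968, 1039681·46968 + 46968·1039681) = (2161873163521, 97663474416)
(x_3, y_3) = (1039681·2161873163521 + 490·46968·97663474416, 1039681·97663474416 + 46968·2161873163521) = (4495316905044313921, 203077717488555624)

1039681 46968
2161873163521 97663474416
4495316905044313921 203077717488555624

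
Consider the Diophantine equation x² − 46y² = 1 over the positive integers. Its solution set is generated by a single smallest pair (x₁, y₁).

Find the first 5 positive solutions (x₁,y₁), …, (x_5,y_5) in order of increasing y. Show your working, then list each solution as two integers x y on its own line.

24335 3588
1184384449 174627960
57643991108495 8499142809612
2805533046066067201 413653280369188080
136545293294391499564175 20132505147069241043988

√46 → a₀=6, period (1,3,1,1,2,6,2,1,1,3,1,12); ℓ=12 even so k=11
step 0: (6, 1)  from 6·(1,0) + (0,1)
…
step 5: (156, 23)  from 2·(61,9) + (34,5)
…
step 8: (3147, 464)  from 1·(2150,317) + (997,147)
…
step 10: (19038, 2807)  from 3·(5297,781) + (3147,464)
step 11: (24335, 3588)  from 1·(19038,2807) + (5297,781)
(x₁, y₁) = (24335, 3588);  24335² − 46·3588² = 1 ✓
(x_2, y_2) = (24335·24335 + 46·3588·3588, 24335·3588 + 3588·24335) = (1184384449, 174627960)
(x_3, y_3) = (24335·1184384449 + 46·3588·174627960, 24335·174627960 + 3588·1184384449) = (57643991108495, 8499142809612)
(x_4, y_4) = (24335·57643991108495 + 46·3588·8499142809612, 24335·8499142809612 + 3588·57643991108495) = (2805533046066067201, 413653280369188080)
(x_5, y_5) = (24335·2805533046066067201 + 46·3588·413653280369188080, 24335·413653280369188080 + 3588·2805533046066067201) = (136545293294391499564175, 20132505147069241043988)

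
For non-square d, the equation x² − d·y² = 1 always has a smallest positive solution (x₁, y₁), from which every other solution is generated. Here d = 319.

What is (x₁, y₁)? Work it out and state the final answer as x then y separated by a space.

12901780 722361

√319 → a₀=17, period (1,6,5,1,4,…,6,1,34); ℓ=14 even so k=13
a_0=17:  p_0=17·1+0=17,  q_0=17·0+1=1
a_1=1:  p_1=1·17+1=18,  q_1=1·1+0=1
a_2=6:  p_2=6·18+17=125,  q_2=6·1+1=7
a_3=5:  p_3=5·125+18=643,  q_3=5·7+1=36
a_4=1:  p_4=1·643+125=768,  q_4=1·36+7=43
a_5=4:  p_5=4·768+643=3715,  q_5=4·43+36=208
…
a_7=1:  p_7=1·11913+3715=15628,  q_7=1·667+208=875
a_8=3:  p_8=3·15628+11913=58797,  q_8=3·875+667=3292
a_9=4:  p_9=4·58797+15628=250816,  q_9=4·3292+875=14043
…
a_11=5:  p_11=5·309613+250816=1798881,  q_11=5·17335+14043=100718
a_12=6:  p_12=6·1798881+309613=11102899,  q_12=6·100718+17335=621643
a_13=1:  p_13=1·11102899+1798881=12901780,  q_13=1·621643+100718=722361
→ (12901780, 722361).  Check: 12901780²=166455927168400, 319·722361²=166455927168399, difference 1.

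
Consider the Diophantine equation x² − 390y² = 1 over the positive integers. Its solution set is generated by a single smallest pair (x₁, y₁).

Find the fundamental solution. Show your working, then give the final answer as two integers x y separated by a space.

79 4

d=390: √d = [19; 1,2,1,38] (ℓ=4, even), read p_3/q_3
a_0=19:  p_0=19·1+0=19,  q_0=19·0+1=1
a_1=1:  p_1=1·19+1=20,  q_1=1·1+0=1
a_2=2:  p_2=2·20+19=59,  q_2=2·1+1=3
a_3=1:  p_3=1·59+20=79,  q_3=1·3+1=4
fundamental: x₁=79, y₁=4  (since 6241 − 390·16 = 1)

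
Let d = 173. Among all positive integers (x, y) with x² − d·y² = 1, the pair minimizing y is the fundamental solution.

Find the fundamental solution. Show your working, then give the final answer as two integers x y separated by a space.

2499849 190060

d=173: √d = [13; 6,1,1,6,26] (ℓ=5, odd), read p_9/q_9
k=0  a_k=13  p_k/q_k = 13/1
…
k=8  a_k=1  p_k/q_k = 382343/29069
k=9  a_k=6  p_k/q_k = 2499849/190060
→ (2499849, 190060).  Check: 2499849²=6249245022801, 173·190060²=6249245022800, difference 1.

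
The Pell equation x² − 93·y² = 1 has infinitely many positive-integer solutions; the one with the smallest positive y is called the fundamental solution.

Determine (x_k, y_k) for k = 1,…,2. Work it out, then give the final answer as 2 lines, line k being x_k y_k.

12151 1260
295293601 30620520

[9; 1,1,1,4,6,4,1,1,1,18] for √93; ℓ=10 ⇒ convergent index 9
step 0: (9, 1)  from 9·(1,0) + (0,1)
step 1: (10, 1)  from 1·(9,1) + (1,0)
…
step 3: (29, 3)  from 1·(19,2) + (10,1)
step 4: (135, 14)  from 4·(29,3) + (19,2)
…
step 6: (3491, 362)  from 4·(839,87) + (135,14)
…
step 8: (7821, 811)  from 1·(4330,449) + (3491,362)
step 9: (12151, 1260)  from 1·(7821,811) + (4330,449)
→ (12151, 1260).  Check: 12151²=147646801, 93·1260²=147646800, difference 1.
k=2:  x_2 = 12151·12151+93·1260·1260 = 295293601,  y_2 = 12151·1260+1260·12151 = 30620520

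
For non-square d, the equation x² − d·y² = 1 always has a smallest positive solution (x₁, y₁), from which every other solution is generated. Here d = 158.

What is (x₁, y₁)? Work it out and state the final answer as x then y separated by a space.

[12; 1,1,3,12,3,1,1,24] for √158; ℓ=8 ⇒ convergent index 7
a_0=12:  p_0=12·1+0=12,  q_0=12·0+1=1
…
a_2=1:  p_2=1·13+12=25,  q_2=1·1+1=2
a_3=3:  p_3=3·25+13=88,  q_3=3·2+1=7
…
a_6=1:  p_6=1·3331+1081=4412,  q_6=1·265+86=351
a_7=1:  p_7=1·4412+3331=7743,  q_7=1·351+265=616
(x₁, y₁) = (7743, 616);  7743² − 158·616² = 1 ✓

7743 616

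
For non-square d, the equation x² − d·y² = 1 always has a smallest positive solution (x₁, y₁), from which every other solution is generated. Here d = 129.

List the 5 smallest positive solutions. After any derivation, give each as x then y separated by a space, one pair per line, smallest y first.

√129 → a₀=11, period (2,1,3,1,6,1,3,1,2,22); ℓ=10 even so k=9
i=0: a=11 ⇒ p=11, q=1
i=1: a=2 ⇒ p=23, q=2
i=2: a=1 ⇒ p=34, q=3
i=3: a=3 ⇒ p=125, q=11
i=4: a=1 ⇒ p=159, q=14
i=5: a=6 ⇒ p=1079, q=95
i=6: a=1 ⇒ p=1238, q=109
i=7: a=3 ⇒ p=4793, q=422
i=8: a=1 ⇒ p=6031, q=531
i=9: a=2 ⇒ p=16855, q=1484
fundamental: x₁=16855, y₁=1484  (since 284091025 − 129·2202256 = 1)
(x_2, y_2) = (16855·16855 + 129·1484·1484, 16855·1484 + 1484·16855) = (568182049, 50025640)
(x_3, y_3) = (16855·568182049 + 129·1484·50025640, 16855·50025640 + 1484·568182049) = (19153416854935, 1686364322916)
(x_4, y_4) = (16855·19153416854935 + 129·1484·1686364322916, 16855·1686364322916 + 1484·19153416854935) = (645661681611676801, 56847341275472720)
(x_5, y_5) = (16855·645661681611676801 + 129·1484·56847341275472720, 16855·56847341275472720 + 1484·645661681611676801) = (21765255267976208106775, 1916323872709821068284)

16855 1484
568182049 50025640
19153416854935 1686364322916
645661681611676801 56847341275472720
21765255267976208106775 1916323872709821068284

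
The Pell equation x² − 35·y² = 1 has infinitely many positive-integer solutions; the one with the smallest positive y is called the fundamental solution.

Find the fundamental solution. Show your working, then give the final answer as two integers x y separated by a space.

√35 → a₀=5, period (1,10); ℓ=2 even so k=1
k=0  a_k=5  p_k/q_k = 5/1
k=1  a_k=1  p_k/q_k = 6/1
→ (6, 1).  Check: 6²=36, 35·1²=35, difference 1.

6 1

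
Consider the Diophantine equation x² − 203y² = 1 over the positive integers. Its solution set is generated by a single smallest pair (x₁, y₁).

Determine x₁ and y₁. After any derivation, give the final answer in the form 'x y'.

57 4

√203 → a₀=14, period (4,28); ℓ=2 even so k=1
k=0  a_k=14  p_k/q_k = 14/1
k=1  a_k=4  p_k/q_k = 57/4
→ (57, 4).  Check: 57²=3249, 203·4²=3248, difference 1.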